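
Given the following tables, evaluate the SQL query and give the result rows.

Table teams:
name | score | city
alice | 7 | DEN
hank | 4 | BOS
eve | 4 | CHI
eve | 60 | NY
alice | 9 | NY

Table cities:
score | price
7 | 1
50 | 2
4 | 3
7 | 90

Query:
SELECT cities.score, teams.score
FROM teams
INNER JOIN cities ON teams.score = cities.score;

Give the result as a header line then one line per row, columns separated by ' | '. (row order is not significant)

After JOIN cities (4 rows):
teams.name | teams.score | teams.city | cities.score | cities.price
alice | 7 | DEN | 7 | 1
alice | 7 | DEN | 7 | 90
hank | 4 | BOS | 4 | 3
eve | 4 | CHI | 4 | 3
After SELECT (4 rows):
cities.score | teams.score
7 | 7
7 | 7
4 | 4
4 | 4

== RESULT ==
cities.score | teams.score
7 | 7
7 | 7
4 | 4
4 | 4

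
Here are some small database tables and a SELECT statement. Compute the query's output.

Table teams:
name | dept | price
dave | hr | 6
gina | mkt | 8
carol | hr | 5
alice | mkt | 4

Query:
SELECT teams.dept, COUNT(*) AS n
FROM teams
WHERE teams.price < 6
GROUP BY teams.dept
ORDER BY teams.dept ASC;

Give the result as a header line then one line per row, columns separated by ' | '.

After WHERE (2 rows):
teams.name | teams.dept | teams.price
carol | hr | 5
alice | mkt | 4
After GROUP BY (2 rows):
teams.dept | n
hr | 1
mkt | 1
After ORDER BY (2 rows):
teams.dept | n
hr | 1
mkt | 1

== RESULT ==
teams.dept | n
hr | 1
mkt | 1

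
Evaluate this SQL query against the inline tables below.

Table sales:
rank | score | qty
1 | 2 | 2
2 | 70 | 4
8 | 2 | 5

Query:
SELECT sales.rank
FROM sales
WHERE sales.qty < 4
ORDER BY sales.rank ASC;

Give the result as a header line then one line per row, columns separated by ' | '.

== RESULT ==
sales.rank
1

Derivation:
After WHERE (1 rows):
sales.rank | sales.score | sales.qty
1 | 2 | 2
After SELECT (1 rows):
sales.rank
1
After ORDER BY (1 rows):
sales.rank
1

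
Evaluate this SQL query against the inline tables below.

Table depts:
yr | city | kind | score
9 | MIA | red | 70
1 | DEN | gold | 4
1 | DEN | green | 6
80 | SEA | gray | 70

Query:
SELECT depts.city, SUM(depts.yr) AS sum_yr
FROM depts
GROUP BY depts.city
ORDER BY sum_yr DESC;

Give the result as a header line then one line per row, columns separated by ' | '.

After GROUP BY (3 rows):
depts.city | sum_yr
MIA | 9
DEN | 2
SEA | 80
After ORDER BY (3 rows):
depts.city | sum_yr
SEA | 80
MIA | 9
DEN | 2

== RESULT ==
depts.city | sum_yr
SEA | 80
MIA | 9
DEN | 2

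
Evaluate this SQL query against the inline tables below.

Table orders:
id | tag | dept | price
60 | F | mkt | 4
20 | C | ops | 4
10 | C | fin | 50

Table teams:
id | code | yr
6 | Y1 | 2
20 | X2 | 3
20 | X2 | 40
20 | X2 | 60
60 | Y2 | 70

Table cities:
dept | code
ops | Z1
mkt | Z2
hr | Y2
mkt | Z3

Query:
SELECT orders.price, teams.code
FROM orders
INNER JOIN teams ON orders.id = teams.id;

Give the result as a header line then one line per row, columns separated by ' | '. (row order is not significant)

After JOIN teams (4 rows):
orders.id | orders.tag | orders.dept | orders.price | teams.id | teams.code | teams.yr
60 | F | mkt | 4 | 60 | Y2 | 70
20 | C | ops | 4 | 20 | X2 | 3
20 | C | ops | 4 | 20 | X2 | 40
20 | C | ops | 4 | 20 | X2 | 60
After SELECT (4 rows):
orders.price | teams.code
4 | Y2
4 | X2
4 | X2
4 | X2

== RESULT ==
orders.price | teams.code
4 | Y2
4 | X2
4 | X2
4 | X2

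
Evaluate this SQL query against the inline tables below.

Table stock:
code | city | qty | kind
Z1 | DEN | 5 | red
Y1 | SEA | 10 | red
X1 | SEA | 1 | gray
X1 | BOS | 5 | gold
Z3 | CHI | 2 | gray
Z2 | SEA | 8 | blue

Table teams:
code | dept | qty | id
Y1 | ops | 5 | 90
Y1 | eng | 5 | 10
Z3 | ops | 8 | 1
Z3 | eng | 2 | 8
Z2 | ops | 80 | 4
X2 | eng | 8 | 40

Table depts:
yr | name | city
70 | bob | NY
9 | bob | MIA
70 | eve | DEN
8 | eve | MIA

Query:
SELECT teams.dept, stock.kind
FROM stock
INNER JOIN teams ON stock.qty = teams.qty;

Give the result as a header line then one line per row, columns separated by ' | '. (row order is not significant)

After JOIN teams (7 rows):
stock.code | stock.city | stock.qty | stock.kind | teams.code | teams.dept | teams.qty | teams.id
Z1 | DEN | 5 | red | Y1 | ops | 5 | 90
Z1 | DEN | 5 | red | Y1 | eng | 5 | 10
X1 | BOS | 5 | gold | Y1 | ops | 5 | 90
X1 | BOS | 5 | gold | Y1 | eng | 5 | 10
Z3 | CHI | 2 | gray | Z3 | eng | 2 | 8
Z2 | SEA | 8 | blue | Z3 | ops | 8 | 1
Z2 | SEA | 8 | blue | X2 | eng | 8 | 40
After SELECT (7 rows):
teams.dept | stock.kind
ops | red
eng | red
ops | gold
eng | gold
eng | gray
ops | blue
eng | blue

== RESULT ==
teams.dept | stock.kind
ops | red
eng | red
ops | gold
eng | gold
eng | gray
ops | blue
eng | blue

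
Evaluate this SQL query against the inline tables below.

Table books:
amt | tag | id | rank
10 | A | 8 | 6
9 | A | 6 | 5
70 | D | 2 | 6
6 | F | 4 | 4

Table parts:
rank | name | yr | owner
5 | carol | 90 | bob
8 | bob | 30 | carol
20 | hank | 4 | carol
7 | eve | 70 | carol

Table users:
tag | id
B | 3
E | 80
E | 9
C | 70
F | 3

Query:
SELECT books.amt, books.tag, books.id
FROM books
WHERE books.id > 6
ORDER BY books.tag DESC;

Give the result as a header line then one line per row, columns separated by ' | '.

== RESULT ==
books.amt | books.tag | books.id
10 | A | 8

Derivation:
After WHERE (1 rows):
books.amt | books.tag | books.id | books.rank
10 | A | 8 | 6
After SELECT (1 rows):
books.amt | books.tag | books.id
10 | A | 8
After ORDER BY (1 rows):
books.amt | books.tag | books.id
10 | A | 8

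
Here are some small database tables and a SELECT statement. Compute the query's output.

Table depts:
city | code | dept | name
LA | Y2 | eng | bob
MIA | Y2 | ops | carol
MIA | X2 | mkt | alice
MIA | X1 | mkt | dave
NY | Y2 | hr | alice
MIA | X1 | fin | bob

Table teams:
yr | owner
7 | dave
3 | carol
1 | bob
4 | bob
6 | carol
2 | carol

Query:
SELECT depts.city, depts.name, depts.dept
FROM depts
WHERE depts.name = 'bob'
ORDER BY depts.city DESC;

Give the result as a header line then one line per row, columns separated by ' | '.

After WHERE (2 rows):
depts.city | depts.code | depts.dept | depts.name
LA | Y2 | eng | bob
MIA | X1 | fin | bob
After SELECT (2 rows):
depts.city | depts.name | depts.dept
LA | bob | eng
MIA | bob | fin
After ORDER BY (2 rows):
depts.city | depts.name | depts.dept
MIA | bob | fin
LA | bob | eng

== RESULT ==
depts.city | depts.name | depts.dept
MIA | bob | fin
LA | bob | eng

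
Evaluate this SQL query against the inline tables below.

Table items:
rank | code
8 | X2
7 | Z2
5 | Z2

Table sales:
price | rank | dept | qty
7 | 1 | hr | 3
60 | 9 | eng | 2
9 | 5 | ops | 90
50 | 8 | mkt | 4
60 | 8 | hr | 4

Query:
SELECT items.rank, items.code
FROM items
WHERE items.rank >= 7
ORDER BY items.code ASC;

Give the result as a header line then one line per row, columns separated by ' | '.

== RESULT ==
items.rank | items.code
8 | X2
7 | Z2

Derivation:
After WHERE (2 rows):
items.rank | items.code
8 | X2
7 | Z2
After SELECT (2 rows):
items.rank | items.code
8 | X2
7 | Z2
After ORDER BY (2 rows):
items.rank | items.code
8 | X2
7 | Z2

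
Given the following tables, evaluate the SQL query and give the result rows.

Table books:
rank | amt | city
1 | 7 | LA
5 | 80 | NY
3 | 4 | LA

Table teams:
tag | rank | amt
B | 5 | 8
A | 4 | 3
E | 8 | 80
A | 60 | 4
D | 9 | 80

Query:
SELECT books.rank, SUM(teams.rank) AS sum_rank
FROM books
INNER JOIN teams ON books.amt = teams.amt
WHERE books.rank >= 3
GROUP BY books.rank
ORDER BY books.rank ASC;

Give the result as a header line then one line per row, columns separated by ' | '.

After JOIN teams (3 rows):
books.rank | books.amt | books.city | teams.tag | teams.rank | teams.amt
5 | 80 | NY | E | 8 | 80
5 | 80 | NY | D | 9 | 80
3 | 4 | LA | A | 60 | 4
After WHERE (3 rows):
books.rank | books.amt | books.city | teams.tag | teams.rank | teams.amt
5 | 80 | NY | E | 8 | 80
5 | 80 | NY | D | 9 | 80
3 | 4 | LA | A | 60 | 4
After GROUP BY (2 rows):
books.rank | sum_rank
5 | 17
3 | 60
After ORDER BY (2 rows):
books.rank | sum_rank
3 | 60
5 | 17

== RESULT ==
books.rank | sum_rank
3 | 60
5 | 17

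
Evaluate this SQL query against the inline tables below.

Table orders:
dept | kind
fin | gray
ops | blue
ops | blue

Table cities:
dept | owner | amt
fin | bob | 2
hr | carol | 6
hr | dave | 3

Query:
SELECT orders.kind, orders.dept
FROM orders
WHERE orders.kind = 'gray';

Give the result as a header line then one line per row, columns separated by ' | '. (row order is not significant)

== RESULT ==
orders.kind | orders.dept
gray | fin

Derivation:
After WHERE (1 rows):
orders.dept | orders.kind
fin | gray
After SELECT (1 rows):
orders.kind | orders.dept
gray | fin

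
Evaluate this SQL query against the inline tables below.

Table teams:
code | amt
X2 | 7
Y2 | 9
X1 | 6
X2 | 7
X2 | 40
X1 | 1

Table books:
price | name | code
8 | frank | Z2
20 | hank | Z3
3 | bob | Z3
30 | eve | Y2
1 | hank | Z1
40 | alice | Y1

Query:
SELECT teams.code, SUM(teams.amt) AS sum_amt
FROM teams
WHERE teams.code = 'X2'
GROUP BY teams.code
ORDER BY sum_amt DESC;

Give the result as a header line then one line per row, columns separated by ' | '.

After WHERE (3 rows):
teams.code | teams.amt
X2 | 7
X2 | 7
X2 | 40
After GROUP BY (1 rows):
teams.code | sum_amt
X2 | 54
After ORDER BY (1 rows):
teams.code | sum_amt
X2 | 54

== RESULT ==
teams.code | sum_amt
X2 | 54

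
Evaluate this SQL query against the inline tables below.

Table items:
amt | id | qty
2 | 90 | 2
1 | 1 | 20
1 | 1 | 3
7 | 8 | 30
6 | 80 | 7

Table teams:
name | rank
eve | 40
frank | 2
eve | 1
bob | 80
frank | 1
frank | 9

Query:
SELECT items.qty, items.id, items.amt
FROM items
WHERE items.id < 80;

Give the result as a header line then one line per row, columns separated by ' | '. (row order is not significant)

After WHERE (3 rows):
items.amt | items.id | items.qty
1 | 1 | 20
1 | 1 | 3
7 | 8 | 30
After SELECT (3 rows):
items.qty | items.id | items.amt
20 | 1 | 1
3 | 1 | 1
30 | 8 | 7

== RESULT ==
items.qty | items.id | items.amt
20 | 1 | 1
3 | 1 | 1
30 | 8 | 7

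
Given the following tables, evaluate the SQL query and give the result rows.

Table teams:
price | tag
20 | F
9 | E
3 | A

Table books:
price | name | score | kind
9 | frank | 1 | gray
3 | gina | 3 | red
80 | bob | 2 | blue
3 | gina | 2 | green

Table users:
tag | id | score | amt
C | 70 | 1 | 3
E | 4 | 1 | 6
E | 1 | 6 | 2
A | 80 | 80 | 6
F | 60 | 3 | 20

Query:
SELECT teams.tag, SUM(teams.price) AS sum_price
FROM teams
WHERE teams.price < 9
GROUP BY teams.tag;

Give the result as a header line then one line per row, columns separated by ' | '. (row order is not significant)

== RESULT ==
teams.tag | sum_price
A | 3

Derivation:
After WHERE (1 rows):
teams.price | teams.tag
3 | A
After GROUP BY (1 rows):
teams.tag | sum_price
A | 3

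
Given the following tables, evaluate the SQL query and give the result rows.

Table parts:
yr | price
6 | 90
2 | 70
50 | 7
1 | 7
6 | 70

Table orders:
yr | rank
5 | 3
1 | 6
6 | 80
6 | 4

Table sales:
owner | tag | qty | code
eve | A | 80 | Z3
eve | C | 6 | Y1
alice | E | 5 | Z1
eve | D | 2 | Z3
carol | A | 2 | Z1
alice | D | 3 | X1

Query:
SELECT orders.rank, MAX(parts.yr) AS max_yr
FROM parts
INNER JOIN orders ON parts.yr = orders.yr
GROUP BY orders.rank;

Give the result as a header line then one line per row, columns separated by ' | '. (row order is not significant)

== RESULT ==
orders.rank | max_yr
80 | 6
4 | 6
6 | 1

Derivation:
After JOIN orders (5 rows):
parts.yr | parts.price | orders.yr | orders.rank
6 | 90 | 6 | 80
6 | 90 | 6 | 4
1 | 7 | 1 | 6
6 | 70 | 6 | 80
6 | 70 | 6 | 4
After GROUP BY (3 rows):
orders.rank | max_yr
80 | 6
4 | 6
6 | 1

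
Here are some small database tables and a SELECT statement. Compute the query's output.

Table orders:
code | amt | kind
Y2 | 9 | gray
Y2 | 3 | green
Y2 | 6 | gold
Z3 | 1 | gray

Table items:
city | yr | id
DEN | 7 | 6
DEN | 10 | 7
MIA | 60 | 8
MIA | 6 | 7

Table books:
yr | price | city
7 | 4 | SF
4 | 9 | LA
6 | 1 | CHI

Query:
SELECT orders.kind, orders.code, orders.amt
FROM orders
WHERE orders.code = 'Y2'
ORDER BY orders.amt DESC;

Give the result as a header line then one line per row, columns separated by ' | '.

== RESULT ==
orders.kind | orders.code | orders.amt
gray | Y2 | 9
gold | Y2 | 6
green | Y2 | 3

Derivation:
After WHERE (3 rows):
orders.code | orders.amt | orders.kind
Y2 | 9 | gray
Y2 | 3 | green
Y2 | 6 | gold
After SELECT (3 rows):
orders.kind | orders.code | orders.amt
gray | Y2 | 9
green | Y2 | 3
gold | Y2 | 6
After ORDER BY (3 rows):
orders.kind | orders.code | orders.amt
gray | Y2 | 9
gold | Y2 | 6
green | Y2 | 3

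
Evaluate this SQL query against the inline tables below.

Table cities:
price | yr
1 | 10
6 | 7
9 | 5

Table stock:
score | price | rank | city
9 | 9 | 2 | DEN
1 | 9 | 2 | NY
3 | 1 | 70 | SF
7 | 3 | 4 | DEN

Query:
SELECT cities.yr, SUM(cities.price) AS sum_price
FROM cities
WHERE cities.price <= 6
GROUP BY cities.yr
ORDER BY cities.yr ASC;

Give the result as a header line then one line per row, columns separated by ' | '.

After WHERE (2 rows):
cities.price | cities.yr
1 | 10
6 | 7
After GROUP BY (2 rows):
cities.yr | sum_price
10 | 1
7 | 6
After ORDER BY (2 rows):
cities.yr | sum_price
7 | 6
10 | 1

== RESULT ==
cities.yr | sum_price
7 | 6
10 | 1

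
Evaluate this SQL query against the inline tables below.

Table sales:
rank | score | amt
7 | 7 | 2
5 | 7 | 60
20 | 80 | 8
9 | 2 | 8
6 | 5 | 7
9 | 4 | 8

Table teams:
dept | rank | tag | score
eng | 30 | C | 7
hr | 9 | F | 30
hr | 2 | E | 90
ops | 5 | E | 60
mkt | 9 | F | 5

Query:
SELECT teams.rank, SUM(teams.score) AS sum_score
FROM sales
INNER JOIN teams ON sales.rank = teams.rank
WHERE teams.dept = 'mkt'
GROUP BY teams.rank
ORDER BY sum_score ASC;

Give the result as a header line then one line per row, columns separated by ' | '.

== RESULT ==
teams.rank | sum_score
9 | 10

Derivation:
After JOIN teams (5 rows):
sales.rank | sales.score | sales.amt | teams.dept | teams.rank | teams.tag | teams.score
5 | 7 | 60 | ops | 5 | E | 60
9 | 2 | 8 | hr | 9 | F | 30
9 | 2 | 8 | mkt | 9 | F | 5
9 | 4 | 8 | hr | 9 | F | 30
9 | 4 | 8 | mkt | 9 | F | 5
After WHERE (2 rows):
sales.rank | sales.score | sales.amt | teams.dept | teams.rank | teams.tag | teams.score
9 | 2 | 8 | mkt | 9 | F | 5
9 | 4 | 8 | mkt | 9 | F | 5
After GROUP BY (1 rows):
teams.rank | sum_score
9 | 10
After ORDER BY (1 rows):
teams.rank | sum_score
9 | 10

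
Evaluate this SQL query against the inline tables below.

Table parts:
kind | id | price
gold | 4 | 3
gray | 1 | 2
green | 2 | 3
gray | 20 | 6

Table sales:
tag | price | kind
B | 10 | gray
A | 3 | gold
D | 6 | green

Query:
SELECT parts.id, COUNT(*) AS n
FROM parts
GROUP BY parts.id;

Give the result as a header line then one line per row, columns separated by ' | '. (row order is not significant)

After GROUP BY (4 rows):
parts.id | n
4 | 1
1 | 1
2 | 1
20 | 1

== RESULT ==
parts.id | n
4 | 1
1 | 1
2 | 1
20 | 1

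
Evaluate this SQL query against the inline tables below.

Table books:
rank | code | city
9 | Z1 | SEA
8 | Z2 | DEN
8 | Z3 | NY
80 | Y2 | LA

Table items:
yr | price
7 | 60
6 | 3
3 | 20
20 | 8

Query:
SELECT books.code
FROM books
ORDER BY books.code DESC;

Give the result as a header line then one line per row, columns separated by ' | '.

== RESULT ==
books.code
Z3
Z2
Z1
Y2

Derivation:
After SELECT (4 rows):
books.code
Z1
Z2
Z3
Y2
After ORDER BY (4 rows):
books.code
Z3
Z2
Z1
Y2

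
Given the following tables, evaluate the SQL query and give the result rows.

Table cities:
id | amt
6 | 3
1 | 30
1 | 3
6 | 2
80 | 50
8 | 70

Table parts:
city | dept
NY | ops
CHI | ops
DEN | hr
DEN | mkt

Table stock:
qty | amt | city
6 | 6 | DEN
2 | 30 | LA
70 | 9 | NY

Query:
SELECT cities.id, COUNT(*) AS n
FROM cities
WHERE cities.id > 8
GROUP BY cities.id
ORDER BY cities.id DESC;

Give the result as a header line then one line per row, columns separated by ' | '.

== RESULT ==
cities.id | n
80 | 1

Derivation:
After WHERE (1 rows):
cities.id | cities.amt
80 | 50
After GROUP BY (1 rows):
cities.id | n
80 | 1
After ORDER BY (1 rows):
cities.id | n
80 | 1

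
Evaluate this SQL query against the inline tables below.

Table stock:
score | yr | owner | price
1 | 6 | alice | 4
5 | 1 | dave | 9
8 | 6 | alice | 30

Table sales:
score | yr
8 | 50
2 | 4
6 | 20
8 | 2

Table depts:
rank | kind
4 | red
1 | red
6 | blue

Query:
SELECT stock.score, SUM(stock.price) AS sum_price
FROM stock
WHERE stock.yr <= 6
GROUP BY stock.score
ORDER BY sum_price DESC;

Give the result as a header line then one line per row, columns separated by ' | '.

== RESULT ==
stock.score | sum_price
8 | 30
5 | 9
1 | 4

Derivation:
After WHERE (3 rows):
stock.score | stock.yr | stock.owner | stock.price
1 | 6 | alice | 4
5 | 1 | dave | 9
8 | 6 | alice | 30
After GROUP BY (3 rows):
stock.score | sum_price
1 | 4
5 | 9
8 | 30
After ORDER BY (3 rows):
stock.score | sum_price
8 | 30
5 | 9
1 | 4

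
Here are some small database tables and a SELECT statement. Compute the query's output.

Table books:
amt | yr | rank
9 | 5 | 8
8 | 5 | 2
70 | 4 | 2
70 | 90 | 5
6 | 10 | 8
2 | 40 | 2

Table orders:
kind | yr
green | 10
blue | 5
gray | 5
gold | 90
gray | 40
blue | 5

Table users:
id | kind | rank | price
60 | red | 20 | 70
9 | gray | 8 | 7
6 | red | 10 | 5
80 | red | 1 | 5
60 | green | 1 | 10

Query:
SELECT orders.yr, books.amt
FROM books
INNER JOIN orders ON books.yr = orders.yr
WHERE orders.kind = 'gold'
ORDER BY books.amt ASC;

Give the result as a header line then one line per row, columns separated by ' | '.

== RESULT ==
orders.yr | books.amt
90 | 70

Derivation:
After JOIN orders (9 rows):
books.amt | books.yr | books.rank | orders.kind | orders.yr
9 | 5 | 8 | blue | 5
9 | 5 | 8 | gray | 5
9 | 5 | 8 | blue | 5
8 | 5 | 2 | blue | 5
8 | 5 | 2 | gray | 5
8 | 5 | 2 | blue | 5
70 | 90 | 5 | gold | 90
6 | 10 | 8 | green | 10
2 | 40 | 2 | gray | 40
After WHERE (1 rows):
books.amt | books.yr | books.rank | orders.kind | orders.yr
70 | 90 | 5 | gold | 90
After SELECT (1 rows):
orders.yr | books.amt
90 | 70
After ORDER BY (1 rows):
orders.yr | books.amt
90 | 70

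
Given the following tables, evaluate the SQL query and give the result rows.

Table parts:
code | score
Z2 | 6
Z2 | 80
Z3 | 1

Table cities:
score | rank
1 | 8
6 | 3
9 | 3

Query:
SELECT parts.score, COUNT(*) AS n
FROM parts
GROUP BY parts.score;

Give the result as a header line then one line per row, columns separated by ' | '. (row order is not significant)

== RESULT ==
parts.score | n
6 | 1
80 | 1
1 | 1

Derivation:
After GROUP BY (3 rows):
parts.score | n
6 | 1
80 | 1
1 | 1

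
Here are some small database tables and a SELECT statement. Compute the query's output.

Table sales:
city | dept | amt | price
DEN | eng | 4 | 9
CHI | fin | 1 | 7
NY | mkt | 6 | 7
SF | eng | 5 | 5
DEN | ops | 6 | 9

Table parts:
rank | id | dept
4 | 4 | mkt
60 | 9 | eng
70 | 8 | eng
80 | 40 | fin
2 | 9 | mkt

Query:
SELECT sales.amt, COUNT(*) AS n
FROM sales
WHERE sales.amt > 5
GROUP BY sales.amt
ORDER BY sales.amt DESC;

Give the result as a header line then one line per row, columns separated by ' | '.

After WHERE (2 rows):
sales.city | sales.dept | sales.amt | sales.price
NY | mkt | 6 | 7
DEN | ops | 6 | 9
After GROUP BY (1 rows):
sales.amt | n
6 | 2
After ORDER BY (1 rows):
sales.amt | n
6 | 2

== RESULT ==
sales.amt | n
6 | 2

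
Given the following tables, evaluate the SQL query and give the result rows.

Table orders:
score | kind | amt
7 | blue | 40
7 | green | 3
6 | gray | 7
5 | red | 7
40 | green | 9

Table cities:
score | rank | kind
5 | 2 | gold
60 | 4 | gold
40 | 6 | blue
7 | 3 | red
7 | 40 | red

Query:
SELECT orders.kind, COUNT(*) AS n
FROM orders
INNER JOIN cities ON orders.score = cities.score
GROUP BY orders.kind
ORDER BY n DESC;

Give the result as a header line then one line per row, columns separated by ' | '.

== RESULT ==
orders.kind | n
green | 3
blue | 2
red | 1

Derivation:
After JOIN cities (6 rows):
orders.score | orders.kind | orders.amt | cities.score | cities.rank | cities.kind
7 | blue | 40 | 7 | 3 | red
7 | blue | 40 | 7 | 40 | red
7 | green | 3 | 7 | 3 | red
7 | green | 3 | 7 | 40 | red
5 | red | 7 | 5 | 2 | gold
40 | green | 9 | 40 | 6 | blue
After GROUP BY (3 rows):
orders.kind | n
blue | 2
green | 3
red | 1
After ORDER BY (3 rows):
orders.kind | n
green | 3
blue | 2
red | 1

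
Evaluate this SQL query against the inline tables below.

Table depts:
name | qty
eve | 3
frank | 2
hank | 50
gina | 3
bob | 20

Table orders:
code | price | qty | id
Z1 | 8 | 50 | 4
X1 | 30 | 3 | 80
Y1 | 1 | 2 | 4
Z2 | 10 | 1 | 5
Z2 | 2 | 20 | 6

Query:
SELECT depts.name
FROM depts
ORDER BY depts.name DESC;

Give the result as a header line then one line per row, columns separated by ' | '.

After SELECT (5 rows):
depts.name
eve
frank
hank
gina
bob
After ORDER BY (5 rows):
depts.name
hank
gina
frank
eve
bob

== RESULT ==
depts.name
hank
gina
frank
eve
bob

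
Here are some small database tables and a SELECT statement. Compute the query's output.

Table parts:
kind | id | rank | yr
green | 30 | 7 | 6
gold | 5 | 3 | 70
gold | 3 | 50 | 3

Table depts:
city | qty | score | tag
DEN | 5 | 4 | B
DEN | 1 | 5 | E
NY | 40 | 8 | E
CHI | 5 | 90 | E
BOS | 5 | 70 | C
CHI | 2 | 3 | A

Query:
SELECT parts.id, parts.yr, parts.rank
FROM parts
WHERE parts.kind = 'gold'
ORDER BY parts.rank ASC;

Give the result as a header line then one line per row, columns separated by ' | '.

== RESULT ==
parts.id | parts.yr | parts.rank
5 | 70 | 3
3 | 3 | 50

Derivation:
After WHERE (2 rows):
parts.kind | parts.id | parts.rank | parts.yr
gold | 5 | 3 | 70
gold | 3 | 50 | 3
After SELECT (2 rows):
parts.id | parts.yr | parts.rank
5 | 70 | 3
3 | 3 | 50
After ORDER BY (2 rows):
parts.id | parts.yr | parts.rank
5 | 70 | 3
3 | 3 | 50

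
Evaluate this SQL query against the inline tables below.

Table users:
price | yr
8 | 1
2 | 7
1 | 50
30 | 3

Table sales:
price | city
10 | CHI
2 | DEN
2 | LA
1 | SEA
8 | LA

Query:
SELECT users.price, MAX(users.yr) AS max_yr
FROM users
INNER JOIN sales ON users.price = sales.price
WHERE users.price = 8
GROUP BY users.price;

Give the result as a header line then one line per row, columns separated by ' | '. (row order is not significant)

== RESULT ==
users.price | max_yr
8 | 1

Derivation:
After JOIN sales (4 rows):
users.price | users.yr | sales.price | sales.city
8 | 1 | 8 | LA
2 | 7 | 2 | DEN
2 | 7 | 2 | LA
1 | 50 | 1 | SEA
After WHERE (1 rows):
users.price | users.yr | sales.price | sales.city
8 | 1 | 8 | LA
After GROUP BY (1 rows):
users.price | max_yr
8 | 1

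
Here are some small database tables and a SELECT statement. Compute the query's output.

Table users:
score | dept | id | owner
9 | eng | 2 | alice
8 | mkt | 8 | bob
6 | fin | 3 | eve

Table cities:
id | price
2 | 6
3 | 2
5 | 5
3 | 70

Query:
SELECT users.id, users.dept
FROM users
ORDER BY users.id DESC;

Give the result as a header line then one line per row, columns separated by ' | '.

== RESULT ==
users.id | users.dept
8 | mkt
3 | fin
2 | eng

Derivation:
After SELECT (3 rows):
users.id | users.dept
2 | eng
8 | mkt
3 | fin
After ORDER BY (3 rows):
users.id | users.dept
8 | mkt
3 | fin
2 | eng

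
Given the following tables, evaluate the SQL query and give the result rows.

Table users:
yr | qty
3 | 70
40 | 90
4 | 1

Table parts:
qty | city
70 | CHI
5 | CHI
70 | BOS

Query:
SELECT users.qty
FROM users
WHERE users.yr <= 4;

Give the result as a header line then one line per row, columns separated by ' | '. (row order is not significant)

After WHERE (2 rows):
users.yr | users.qty
3 | 70
4 | 1
After SELECT (2 rows):
users.qty
70
1

== RESULT ==
users.qty
70
1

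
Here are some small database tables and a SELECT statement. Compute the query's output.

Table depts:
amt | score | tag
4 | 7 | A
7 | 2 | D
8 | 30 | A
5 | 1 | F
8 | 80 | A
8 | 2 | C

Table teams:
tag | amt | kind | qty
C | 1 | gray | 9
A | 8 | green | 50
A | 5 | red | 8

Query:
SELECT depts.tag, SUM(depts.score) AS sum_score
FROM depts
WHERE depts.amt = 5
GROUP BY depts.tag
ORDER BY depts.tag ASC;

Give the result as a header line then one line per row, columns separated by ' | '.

After WHERE (1 rows):
depts.amt | depts.score | depts.tag
5 | 1 | F
After GROUP BY (1 rows):
depts.tag | sum_score
F | 1
After ORDER BY (1 rows):
depts.tag | sum_score
F | 1

== RESULT ==
depts.tag | sum_score
F | 1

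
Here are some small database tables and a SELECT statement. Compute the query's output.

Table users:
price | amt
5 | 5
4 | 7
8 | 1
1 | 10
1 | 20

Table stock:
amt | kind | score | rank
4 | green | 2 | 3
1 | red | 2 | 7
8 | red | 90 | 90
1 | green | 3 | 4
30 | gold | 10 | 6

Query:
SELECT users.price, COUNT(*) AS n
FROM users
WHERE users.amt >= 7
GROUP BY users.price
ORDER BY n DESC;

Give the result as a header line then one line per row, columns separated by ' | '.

== RESULT ==
users.price | n
1 | 2
4 | 1

Derivation:
After WHERE (3 rows):
users.price | users.amt
4 | 7
1 | 10
1 | 20
After GROUP BY (2 rows):
users.price | n
4 | 1
1 | 2
After ORDER BY (2 rows):
users.price | n
1 | 2
4 | 1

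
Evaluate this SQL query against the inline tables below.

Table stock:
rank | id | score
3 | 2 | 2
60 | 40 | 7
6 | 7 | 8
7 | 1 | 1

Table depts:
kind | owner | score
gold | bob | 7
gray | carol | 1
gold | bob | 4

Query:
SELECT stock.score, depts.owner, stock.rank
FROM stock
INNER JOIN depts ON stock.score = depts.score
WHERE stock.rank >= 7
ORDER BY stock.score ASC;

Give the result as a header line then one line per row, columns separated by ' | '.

After JOIN depts (2 rows):
stock.rank | stock.id | stock.score | depts.kind | depts.owner | depts.score
60 | 40 | 7 | gold | bob | 7
7 | 1 | 1 | gray | carol | 1
After WHERE (2 rows):
stock.rank | stock.id | stock.score | depts.kind | depts.owner | depts.score
60 | 40 | 7 | gold | bob | 7
7 | 1 | 1 | gray | carol | 1
After SELECT (2 rows):
stock.score | depts.owner | stock.rank
7 | bob | 60
1 | carol | 7
After ORDER BY (2 rows):
stock.score | depts.owner | stock.rank
1 | carol | 7
7 | bob | 60

== RESULT ==
stock.score | depts.owner | stock.rank
1 | carol | 7
7 | bob | 60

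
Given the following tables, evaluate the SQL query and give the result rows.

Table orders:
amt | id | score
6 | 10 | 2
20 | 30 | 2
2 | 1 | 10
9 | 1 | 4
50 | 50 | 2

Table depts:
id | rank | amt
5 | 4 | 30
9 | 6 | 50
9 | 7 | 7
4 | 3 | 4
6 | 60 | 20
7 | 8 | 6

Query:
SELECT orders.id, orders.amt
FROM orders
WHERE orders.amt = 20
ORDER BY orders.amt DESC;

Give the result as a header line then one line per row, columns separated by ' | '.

== RESULT ==
orders.id | orders.amt
30 | 20

Derivation:
After WHERE (1 rows):
orders.amt | orders.id | orders.score
20 | 30 | 2
After SELECT (1 rows):
orders.id | orders.amt
30 | 20
After ORDER BY (1 rows):
orders.id | orders.amt
30 | 20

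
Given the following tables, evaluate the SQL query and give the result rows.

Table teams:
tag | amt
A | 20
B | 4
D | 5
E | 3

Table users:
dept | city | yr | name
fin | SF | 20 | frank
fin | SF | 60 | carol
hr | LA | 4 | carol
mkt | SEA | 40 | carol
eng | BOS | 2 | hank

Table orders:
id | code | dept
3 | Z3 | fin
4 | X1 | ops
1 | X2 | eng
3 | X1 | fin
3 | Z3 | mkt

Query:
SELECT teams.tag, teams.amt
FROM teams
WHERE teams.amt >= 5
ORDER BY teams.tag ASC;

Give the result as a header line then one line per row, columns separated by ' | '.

== RESULT ==
teams.tag | teams.amt
A | 20
D | 5

Derivation:
After WHERE (2 rows):
teams.tag | teams.amt
A | 20
D | 5
After SELECT (2 rows):
teams.tag | teams.amt
A | 20
D | 5
After ORDER BY (2 rows):
teams.tag | teams.amt
A | 20
D | 5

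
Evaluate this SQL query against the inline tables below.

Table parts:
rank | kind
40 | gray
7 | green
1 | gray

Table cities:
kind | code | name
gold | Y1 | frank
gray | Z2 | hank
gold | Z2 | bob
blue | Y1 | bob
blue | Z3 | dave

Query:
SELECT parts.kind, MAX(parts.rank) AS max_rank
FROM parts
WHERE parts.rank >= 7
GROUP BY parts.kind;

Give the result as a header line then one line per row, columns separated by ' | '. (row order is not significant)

== RESULT ==
parts.kind | max_rank
gray | 40
green | 7

Derivation:
After WHERE (2 rows):
parts.rank | parts.kind
40 | gray
7 | green
After GROUP BY (2 rows):
parts.kind | max_rank
gray | 40
green | 7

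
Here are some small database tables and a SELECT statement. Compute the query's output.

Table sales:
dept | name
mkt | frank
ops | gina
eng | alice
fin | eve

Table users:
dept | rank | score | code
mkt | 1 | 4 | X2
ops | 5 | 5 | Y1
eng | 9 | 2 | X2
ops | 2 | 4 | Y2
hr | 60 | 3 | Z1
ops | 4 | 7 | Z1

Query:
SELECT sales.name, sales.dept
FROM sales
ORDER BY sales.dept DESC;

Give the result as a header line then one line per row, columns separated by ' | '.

== RESULT ==
sales.name | sales.dept
gina | ops
frank | mkt
eve | fin
alice | eng

Derivation:
After SELECT (4 rows):
sales.name | sales.dept
frank | mkt
gina | ops
alice | eng
eve | fin
After ORDER BY (4 rows):
sales.name | sales.dept
gina | ops
frank | mkt
eve | fin
alice | eng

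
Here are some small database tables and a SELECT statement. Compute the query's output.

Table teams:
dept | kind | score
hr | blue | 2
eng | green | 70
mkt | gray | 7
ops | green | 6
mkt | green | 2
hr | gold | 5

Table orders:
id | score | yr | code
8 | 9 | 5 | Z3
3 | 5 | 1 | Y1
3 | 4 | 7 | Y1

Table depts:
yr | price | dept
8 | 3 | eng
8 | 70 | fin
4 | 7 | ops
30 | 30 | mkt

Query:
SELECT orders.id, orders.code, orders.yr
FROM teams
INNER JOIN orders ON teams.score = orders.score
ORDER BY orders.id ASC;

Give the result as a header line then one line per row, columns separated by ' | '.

After JOIN orders (1 rows):
teams.dept | teams.kind | teams.score | orders.id | orders.score | orders.yr | orders.code
hr | gold | 5 | 3 | 5 | 1 | Y1
After SELECT (1 rows):
orders.id | orders.code | orders.yr
3 | Y1 | 1
After ORDER BY (1 rows):
orders.id | orders.code | orders.yr
3 | Y1 | 1

== RESULT ==
orders.id | orders.code | orders.yr
3 | Y1 | 1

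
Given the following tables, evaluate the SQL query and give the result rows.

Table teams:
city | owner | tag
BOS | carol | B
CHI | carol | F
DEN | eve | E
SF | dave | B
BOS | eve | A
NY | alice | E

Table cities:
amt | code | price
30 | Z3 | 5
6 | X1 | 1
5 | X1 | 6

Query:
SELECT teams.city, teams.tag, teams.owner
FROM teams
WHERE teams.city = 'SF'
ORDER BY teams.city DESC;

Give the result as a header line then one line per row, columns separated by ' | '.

== RESULT ==
teams.city | teams.tag | teams.owner
SF | B | dave

Derivation:
After WHERE (1 rows):
teams.city | teams.owner | teams.tag
SF | dave | B
After SELECT (1 rows):
teams.city | teams.tag | teams.owner
SF | B | dave
After ORDER BY (1 rows):
teams.city | teams.tag | teams.owner
SF | B | dave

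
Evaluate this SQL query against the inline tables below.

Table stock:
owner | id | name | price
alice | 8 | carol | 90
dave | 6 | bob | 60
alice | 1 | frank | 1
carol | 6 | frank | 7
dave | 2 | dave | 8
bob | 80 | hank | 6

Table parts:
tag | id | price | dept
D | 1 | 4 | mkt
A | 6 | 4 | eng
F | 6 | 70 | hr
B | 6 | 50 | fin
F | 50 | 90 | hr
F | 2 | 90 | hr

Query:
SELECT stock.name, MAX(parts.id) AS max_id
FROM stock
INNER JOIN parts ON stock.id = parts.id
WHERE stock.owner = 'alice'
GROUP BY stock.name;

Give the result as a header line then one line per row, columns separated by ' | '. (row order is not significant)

== RESULT ==
stock.name | max_id
frank | 1

Derivation:
After JOIN parts (8 rows):
stock.owner | stock.id | stock.name | stock.price | parts.tag | parts.id | parts.price | parts.dept
dave | 6 | bob | 60 | A | 6 | 4 | eng
dave | 6 | bob | 60 | F | 6 | 70 | hr
dave | 6 | bob | 60 | B | 6 | 50 | fin
alice | 1 | frank | 1 | D | 1 | 4 | mkt
carol | 6 | frank | 7 | A | 6 | 4 | eng
carol | 6 | frank | 7 | F | 6 | 70 | hr
carol | 6 | frank | 7 | B | 6 | 50 | fin
dave | 2 | dave | 8 | F | 2 | 90 | hr
After WHERE (1 rows):
stock.owner | stock.id | stock.name | stock.price | parts.tag | parts.id | parts.price | parts.dept
alice | 1 | frank | 1 | D | 1 | 4 | mkt
After GROUP BY (1 rows):
stock.name | max_id
frank | 1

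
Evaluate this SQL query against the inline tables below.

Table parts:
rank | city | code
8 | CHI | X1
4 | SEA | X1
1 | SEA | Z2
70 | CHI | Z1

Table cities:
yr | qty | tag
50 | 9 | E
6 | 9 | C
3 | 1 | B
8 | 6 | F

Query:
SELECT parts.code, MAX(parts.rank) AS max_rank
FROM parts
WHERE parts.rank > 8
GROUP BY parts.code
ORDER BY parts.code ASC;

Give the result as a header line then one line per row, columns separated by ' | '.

After WHERE (1 rows):
parts.rank | parts.city | parts.code
70 | CHI | Z1
After GROUP BY (1 rows):
parts.code | max_rank
Z1 | 70
After ORDER BY (1 rows):
parts.code | max_rank
Z1 | 70

== RESULT ==
parts.code | max_rank
Z1 | 70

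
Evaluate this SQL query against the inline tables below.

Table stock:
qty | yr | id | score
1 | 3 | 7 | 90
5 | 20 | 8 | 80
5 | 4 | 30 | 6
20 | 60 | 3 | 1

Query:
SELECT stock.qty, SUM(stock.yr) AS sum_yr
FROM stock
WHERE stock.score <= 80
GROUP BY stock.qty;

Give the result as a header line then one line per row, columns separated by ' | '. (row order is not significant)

After WHERE (3 rows):
stock.qty | stock.yr | stock.id | stock.score
5 | 20 | 8 | 80
5 | 4 | 30 | 6
20 | 60 | 3 | 1
After GROUP BY (2 rows):
stock.qty | sum_yr
5 | 24
20 | 60

== RESULT ==
stock.qty | sum_yr
5 | 24
20 | 60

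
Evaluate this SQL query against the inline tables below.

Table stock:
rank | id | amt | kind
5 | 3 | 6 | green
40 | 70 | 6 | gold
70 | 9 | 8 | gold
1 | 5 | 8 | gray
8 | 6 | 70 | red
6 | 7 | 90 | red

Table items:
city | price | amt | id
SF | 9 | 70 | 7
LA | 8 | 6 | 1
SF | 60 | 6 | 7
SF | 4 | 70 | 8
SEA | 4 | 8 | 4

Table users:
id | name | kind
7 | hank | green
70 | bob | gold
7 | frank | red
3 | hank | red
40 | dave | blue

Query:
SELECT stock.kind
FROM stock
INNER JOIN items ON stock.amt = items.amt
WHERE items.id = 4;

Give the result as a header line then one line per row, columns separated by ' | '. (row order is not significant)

== RESULT ==
stock.kind
gold
gray

Derivation:
After JOIN items (8 rows):
stock.rank | stock.id | stock.amt | stock.kind | items.city | items.price | items.amt | items.id
5 | 3 | 6 | green | LA | 8 | 6 | 1
5 | 3 | 6 | green | SF | 60 | 6 | 7
40 | 70 | 6 | gold | LA | 8 | 6 | 1
40 | 70 | 6 | gold | SF | 60 | 6 | 7
70 | 9 | 8 | gold | SEA | 4 | 8 | 4
1 | 5 | 8 | gray | SEA | 4 | 8 | 4
8 | 6 | 70 | red | SF | 9 | 70 | 7
8 | 6 | 70 | red | SF | 4 | 70 | 8
After WHERE (2 rows):
stock.rank | stock.id | stock.amt | stock.kind | items.city | items.price | items.amt | items.id
70 | 9 | 8 | gold | SEA | 4 | 8 | 4
1 | 5 | 8 | gray | SEA | 4 | 8 | 4
After SELECT (2 rows):
stock.kind
gold
gray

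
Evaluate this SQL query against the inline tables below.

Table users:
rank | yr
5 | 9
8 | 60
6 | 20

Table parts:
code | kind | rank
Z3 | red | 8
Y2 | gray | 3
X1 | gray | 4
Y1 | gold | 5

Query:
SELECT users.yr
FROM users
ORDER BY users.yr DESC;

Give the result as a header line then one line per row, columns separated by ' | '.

After SELECT (3 rows):
users.yr
9
60
20
After ORDER BY (3 rows):
users.yr
60
20
9

== RESULT ==
users.yr
60
20
9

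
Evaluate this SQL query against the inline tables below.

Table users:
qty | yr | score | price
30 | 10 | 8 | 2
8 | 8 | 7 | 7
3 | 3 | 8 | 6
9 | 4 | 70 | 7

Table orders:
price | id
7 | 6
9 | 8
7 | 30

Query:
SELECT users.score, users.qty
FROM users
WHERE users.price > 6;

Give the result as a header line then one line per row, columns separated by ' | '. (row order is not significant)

== RESULT ==
users.score | users.qty
7 | 8
70 | 9

Derivation:
After WHERE (2 rows):
users.qty | users.yr | users.score | users.price
8 | 8 | 7 | 7
9 | 4 | 70 | 7
After SELECT (2 rows):
users.score | users.qty
7 | 8
70 | 9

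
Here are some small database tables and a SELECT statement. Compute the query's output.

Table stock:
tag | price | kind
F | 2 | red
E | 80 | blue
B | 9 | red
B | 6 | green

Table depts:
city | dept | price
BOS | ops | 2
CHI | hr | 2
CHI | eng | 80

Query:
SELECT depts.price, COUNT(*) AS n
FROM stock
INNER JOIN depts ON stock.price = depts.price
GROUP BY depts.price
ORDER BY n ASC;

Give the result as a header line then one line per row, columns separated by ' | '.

== RESULT ==
depts.price | n
80 | 1
2 | 2

Derivation:
After JOIN depts (3 rows):
stock.tag | stock.price | stock.kind | depts.city | depts.dept | depts.price
F | 2 | red | BOS | ops | 2
F | 2 | red | CHI | hr | 2
E | 80 | blue | CHI | eng | 80
After GROUP BY (2 rows):
depts.price | n
2 | 2
80 | 1
After ORDER BY (2 rows):
depts.price | n
80 | 1
2 | 2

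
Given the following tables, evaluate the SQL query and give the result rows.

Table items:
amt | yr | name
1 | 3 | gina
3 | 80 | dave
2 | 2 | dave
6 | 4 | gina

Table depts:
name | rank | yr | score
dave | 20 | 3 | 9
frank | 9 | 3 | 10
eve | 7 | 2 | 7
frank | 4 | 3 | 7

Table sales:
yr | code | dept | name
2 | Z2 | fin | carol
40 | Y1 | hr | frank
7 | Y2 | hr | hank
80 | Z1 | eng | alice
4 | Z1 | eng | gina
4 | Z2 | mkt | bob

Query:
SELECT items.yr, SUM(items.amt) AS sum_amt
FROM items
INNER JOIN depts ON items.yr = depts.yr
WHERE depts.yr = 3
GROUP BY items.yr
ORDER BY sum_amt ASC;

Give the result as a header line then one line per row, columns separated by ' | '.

== RESULT ==
items.yr | sum_amt
3 | 3

Derivation:
After JOIN depts (4 rows):
items.amt | items.yr | items.name | depts.name | depts.rank | depts.yr | depts.score
1 | 3 | gina | dave | 20 | 3 | 9
1 | 3 | gina | frank | 9 | 3 | 10
1 | 3 | gina | frank | 4 | 3 | 7
2 | 2 | dave | eve | 7 | 2 | 7
After WHERE (3 rows):
items.amt | items.yr | items.name | depts.name | depts.rank | depts.yr | depts.score
1 | 3 | gina | dave | 20 | 3 | 9
1 | 3 | gina | frank | 9 | 3 | 10
1 | 3 | gina | frank | 4 | 3 | 7
After GROUP BY (1 rows):
items.yr | sum_amt
3 | 3
After ORDER BY (1 rows):
items.yr | sum_amt
3 | 3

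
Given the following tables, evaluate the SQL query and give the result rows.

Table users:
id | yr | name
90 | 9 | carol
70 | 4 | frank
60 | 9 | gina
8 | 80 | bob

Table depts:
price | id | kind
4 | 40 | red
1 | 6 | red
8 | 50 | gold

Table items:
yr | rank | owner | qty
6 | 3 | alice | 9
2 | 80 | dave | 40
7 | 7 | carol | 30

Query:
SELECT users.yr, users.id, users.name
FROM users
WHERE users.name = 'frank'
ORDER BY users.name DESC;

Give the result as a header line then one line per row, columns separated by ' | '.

== RESULT ==
users.yr | users.id | users.name
4 | 70 | frank

Derivation:
After WHERE (1 rows):
users.id | users.yr | users.name
70 | 4 | frank
After SELECT (1 rows):
users.yr | users.id | users.name
4 | 70 | frank
After ORDER BY (1 rows):
users.yr | users.id | users.name
4 | 70 | frank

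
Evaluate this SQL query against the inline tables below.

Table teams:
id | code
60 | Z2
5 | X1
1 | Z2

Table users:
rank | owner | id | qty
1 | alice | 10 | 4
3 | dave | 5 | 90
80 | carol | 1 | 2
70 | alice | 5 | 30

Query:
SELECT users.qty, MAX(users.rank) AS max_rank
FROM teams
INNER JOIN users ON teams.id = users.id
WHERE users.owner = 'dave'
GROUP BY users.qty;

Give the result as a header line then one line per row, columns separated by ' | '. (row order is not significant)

== RESULT ==
users.qty | max_rank
90 | 3

Derivation:
After JOIN users (3 rows):
teams.id | teams.code | users.rank | users.owner | users.id | users.qty
5 | X1 | 3 | dave | 5 | 90
5 | X1 | 70 | alice | 5 | 30
1 | Z2 | 80 | carol | 1 | 2
After WHERE (1 rows):
teams.id | teams.code | users.rank | users.owner | users.id | users.qty
5 | X1 | 3 | dave | 5 | 90
After GROUP BY (1 rows):
users.qty | max_rank
90 | 3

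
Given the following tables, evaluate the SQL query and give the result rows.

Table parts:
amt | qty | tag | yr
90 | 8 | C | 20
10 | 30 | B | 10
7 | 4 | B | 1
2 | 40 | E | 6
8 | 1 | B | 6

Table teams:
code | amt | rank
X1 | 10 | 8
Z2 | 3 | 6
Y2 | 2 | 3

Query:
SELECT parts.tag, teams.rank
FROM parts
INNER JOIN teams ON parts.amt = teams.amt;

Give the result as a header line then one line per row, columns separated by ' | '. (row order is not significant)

After JOIN teams (2 rows):
parts.amt | parts.qty | parts.tag | parts.yr | teams.code | teams.amt | teams.rank
10 | 30 | B | 10 | X1 | 10 | 8
2 | 40 | E | 6 | Y2 | 2 | 3
After SELECT (2 rows):
parts.tag | teams.rank
B | 8
E | 3

== RESULT ==
parts.tag | teams.rank
B | 8
E | 3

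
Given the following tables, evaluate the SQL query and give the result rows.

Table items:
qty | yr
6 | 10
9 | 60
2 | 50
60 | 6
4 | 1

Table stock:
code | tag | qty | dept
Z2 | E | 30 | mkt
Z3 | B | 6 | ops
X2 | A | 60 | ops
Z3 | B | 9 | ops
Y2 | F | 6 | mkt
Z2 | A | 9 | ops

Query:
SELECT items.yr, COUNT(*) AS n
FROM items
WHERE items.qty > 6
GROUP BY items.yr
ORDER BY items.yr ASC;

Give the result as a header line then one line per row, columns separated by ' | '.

== RESULT ==
items.yr | n
6 | 1
60 | 1

Derivation:
After WHERE (2 rows):
items.qty | items.yr
9 | 60
60 | 6
After GROUP BY (2 rows):
items.yr | n
60 | 1
6 | 1
After ORDER BY (2 rows):
items.yr | n
6 | 1
60 | 1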